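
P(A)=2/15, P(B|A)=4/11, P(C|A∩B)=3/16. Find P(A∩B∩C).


P(A∩B∩C) = P(A) * P(B|A) * P(C|A∩B)
= 2/15 * 4/11 * 3/16
= 8/165 * 3/16 = 1/110

1/110


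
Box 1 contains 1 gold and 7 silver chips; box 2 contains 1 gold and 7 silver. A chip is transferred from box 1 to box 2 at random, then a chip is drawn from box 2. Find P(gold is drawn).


P(transfer gold) = 1/8; P(transfer silver) = 7/8
If gold transferred: Urn II has 2 gold of 9, so P(gold|gold moved) = 2/9
If silver transferred: Urn II has 1 gold of 9, so P(gold|silver moved) = 1/9
By total probability: P(gold) = 1/8*2/9 + 7/8*1/9 = 1/8

1/8


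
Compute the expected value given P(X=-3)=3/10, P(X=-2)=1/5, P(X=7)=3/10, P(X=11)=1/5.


E[X] = sum(x * P(x))
= -3*3/10 - 2*1/5 + 7*3/10 + 11*1/5
= 3

3


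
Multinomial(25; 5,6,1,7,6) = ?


25! = 15511210043330985984000000
Denominator: 5!=120 * 6!=720 * 1!=1 * 7!=5040 * 6!=720
Coefficient = 15511210043330985984000000 / 313528320000 = 49473074851200

49473074851200


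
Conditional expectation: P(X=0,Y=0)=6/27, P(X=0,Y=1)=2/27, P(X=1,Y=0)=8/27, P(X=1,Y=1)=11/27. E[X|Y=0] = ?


P(Y=0) = 14/27
E[X|Y=0] = (0*6 + 1*8)/14 = 8/14 = 4/7

4/7


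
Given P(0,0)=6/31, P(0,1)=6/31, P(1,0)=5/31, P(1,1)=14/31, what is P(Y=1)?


P(Y=1) = P(0,1)+P(1,1) = 6/31 + 14/31 = 20/31

20/31


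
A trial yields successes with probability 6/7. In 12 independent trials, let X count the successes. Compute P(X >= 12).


P(X>=12) = P(X=12)
= 2176782336/13841287201
= 2176782336/13841287201

2176782336/13841287201


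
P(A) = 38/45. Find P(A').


P(A') = 1 - P(A) = 1 - 38/45 = 7/45

7/45


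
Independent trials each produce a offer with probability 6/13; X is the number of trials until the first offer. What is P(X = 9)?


P(X=9) = (1-p)^8 * p = (7/13)^8 * 6/13
= 5764801/815730721 * 6/13 = 34588806/10604499373

34588806/10604499373


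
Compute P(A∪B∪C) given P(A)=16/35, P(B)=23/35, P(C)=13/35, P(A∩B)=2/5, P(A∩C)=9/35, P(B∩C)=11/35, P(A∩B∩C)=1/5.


P(A∪B∪C) = P(A)+P(B)+P(C) - P(AB)-P(AC)-P(BC) + P(ABC)
= 16/35+23/35+13/35 - 2/5-9/35-11/35 + 1/5
= 5/7

5/7


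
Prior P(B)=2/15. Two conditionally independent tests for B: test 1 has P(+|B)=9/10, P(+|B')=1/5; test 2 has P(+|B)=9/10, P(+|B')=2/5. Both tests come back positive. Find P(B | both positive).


After test 1: P(+) = 9/10*2/15 + 1/5*13/15 = 22/75
P(B|+) = (3/25)/(22/75) = 9/22
After test 2 (use post1 as new prior): P(+) = 9/10*9/22 + 2/5*13/22 = 133/220
P(B|+,+) = (81/220)/(133/220) = 81/133

81/133


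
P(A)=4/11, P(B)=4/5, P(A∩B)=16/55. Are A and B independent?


P(A)*P(B) = 4/11*4/5 = 16/55
P(A∩B) = 16/55, which equals P(A)P(B), so independent

Yes, A and B are independent


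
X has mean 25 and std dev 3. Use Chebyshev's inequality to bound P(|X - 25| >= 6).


k = 6/3 = 2
Chebyshev: P(|X-mu| >= k*sigma) <= 1/k^2 = 1/2^2 = 1/4

1/4


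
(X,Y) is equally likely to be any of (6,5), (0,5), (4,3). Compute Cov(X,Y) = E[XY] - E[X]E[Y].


E[X]=10/3, E[Y]=13/3, E[XY]=14
Cov(X,Y) = E[XY] - E[X]E[Y] = 14 - 10/3*13/3 = -4/9

-4/9


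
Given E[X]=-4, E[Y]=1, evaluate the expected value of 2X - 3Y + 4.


E[2X - 3Y + 4] = 2*E[X] - 3*E[Y] + 4
= (2)*(-4) + (-3)*(1) + (4)
= -8 - 3 + 4 = -7

-7


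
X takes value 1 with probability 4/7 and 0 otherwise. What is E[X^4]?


For Bernoulli: X in {0,1}
E[X^4] = 0^4*(1-4/7) + 1^4*4/7 = 4/7

4/7


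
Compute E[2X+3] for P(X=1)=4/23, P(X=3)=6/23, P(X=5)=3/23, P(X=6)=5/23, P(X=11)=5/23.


E[2X+3] = sum(g(x)*P(x))
= 5*4/23 + 9*6/23 + 13*3/23 + 15*5/23 + 25*5/23
= 313/23

313/23


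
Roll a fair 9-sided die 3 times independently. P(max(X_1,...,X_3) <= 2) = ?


P(max <= 2) = P(all X_i <= 2) = (P(X_1 <= 2))^3
= (2/9)^3 = 8/729

8/729


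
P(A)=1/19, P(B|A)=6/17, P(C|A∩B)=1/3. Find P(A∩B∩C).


P(A∩B∩C) = P(A) * P(B|A) * P(C|A∩B)
= 1/19 * 6/17 * 1/3
= 6/323 * 1/3 = 2/323

2/323


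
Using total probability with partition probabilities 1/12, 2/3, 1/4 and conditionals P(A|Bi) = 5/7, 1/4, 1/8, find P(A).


P(A) = P(A|B1)P(B1) + P(A|B2)P(B2) + P(A|B3)P(B3)
= 5/7*1/12 + 1/4*2/3 + 1/8*1/4
= 5/84 + 1/6 + 1/32 = 173/672

173/672


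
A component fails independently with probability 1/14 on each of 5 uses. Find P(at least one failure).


P(at least one) = 1 - P(none)
P(none) = (1 - 1/14)^5 = (13/14)^5 = 371293/537824
P(at least one) = 1 - 371293/537824 = 166531/537824

166531/537824


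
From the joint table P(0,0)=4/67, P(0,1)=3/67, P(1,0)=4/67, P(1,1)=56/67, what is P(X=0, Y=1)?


Read from table: P(X=0, Y=1) = 3/67

3/67


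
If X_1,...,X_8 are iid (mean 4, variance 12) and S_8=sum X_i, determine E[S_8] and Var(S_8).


E[S_n] = n*mu = 8*4 = 32
Var(S_n) = n*sigma^2 = 8*12 = 96

E[S_8]=32, Var(S_8)=96


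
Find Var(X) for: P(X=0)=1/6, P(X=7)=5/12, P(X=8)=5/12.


E[X] = 25/4, E[X^2] = 565/12
Var(X) = E[X^2] - (E[X])^2 = 565/12 - (25/4)^2 = 385/48

385/48


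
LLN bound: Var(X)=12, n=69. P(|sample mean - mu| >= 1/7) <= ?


Var(Xbar) = Var(X)/n = 12/69
Chebyshev: P(|Xbar-mu| >= 1/7) <= Var(Xbar)/(1/7)^2 = (4/23)/(1/49) = 196/23
Bound exceeds 1, so trivial bound: 1

1


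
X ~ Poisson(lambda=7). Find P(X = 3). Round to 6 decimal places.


P(X=3) = e^(-7) * 7^3 / 3!
≈ 0.0009118819656 * 343 / 6
≈ 0.052129

0.052129


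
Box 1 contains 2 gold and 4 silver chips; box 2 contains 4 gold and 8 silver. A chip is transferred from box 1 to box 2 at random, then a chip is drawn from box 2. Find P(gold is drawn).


P(transfer gold) = 2/6 = 1/3; P(transfer silver) = 2/3
If gold transferred: Urn II has 5 gold of 13, so P(gold|gold moved) = 5/13
If silver transferred: Urn II has 4 gold of 13, so P(gold|silver moved) = 4/13
By total probability: P(gold) = 1/3*5/13 + 2/3*4/13 = 1/3

1/3


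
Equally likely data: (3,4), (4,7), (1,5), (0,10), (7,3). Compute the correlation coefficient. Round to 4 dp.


Cov(X,Y) = -4.2000, Var(X) = 6.0000, Var(Y) = 6.1600
rho = Cov/(sqrt(VarX)*sqrt(VarY)) = -0.6908

-0.6908


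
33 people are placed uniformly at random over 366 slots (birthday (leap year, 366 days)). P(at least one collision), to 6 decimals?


P(all different) = prod((366-i)/366 for i=0..32) = 0.225976
P(at least one match) = 1 - 0.225976 = 0.774024

0.774024


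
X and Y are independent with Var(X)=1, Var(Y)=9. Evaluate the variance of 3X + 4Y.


Independence => Cov(X,Y)=0
Var(3X + 4Y) = 3^2*Var(X) + 4^2*Var(Y)
= 9*1 + 16*9 = 153

153


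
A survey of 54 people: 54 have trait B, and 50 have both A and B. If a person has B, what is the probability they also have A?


P(A|B) = P(A∩B)/P(B) = (50/54)/(54/54) = 50/54 = 25/27

25/27


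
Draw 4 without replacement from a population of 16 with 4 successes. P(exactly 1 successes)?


P(X=1) = C(4,1)*C(12,3) / C(16,4)
= 4*220 / 1820
= 880/1820 = 44/91

44/91


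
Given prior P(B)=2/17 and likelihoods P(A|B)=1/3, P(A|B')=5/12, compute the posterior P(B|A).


P(A) = P(A|B)P(B) + P(A|B')P(B') = 1/3*2/17 + 5/12*15/17 = 83/204
P(B|A) = P(A|B)P(B)/P(A) = (2/51)/(83/204) = 8/83

8/83


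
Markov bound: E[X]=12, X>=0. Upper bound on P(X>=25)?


Markov: P(X >= a) <= E[X]/a
P(X >= 25) <= 12/25

12/25


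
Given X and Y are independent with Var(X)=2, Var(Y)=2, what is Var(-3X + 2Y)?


Independence => Cov(X,Y)=0
Var(-3X + 2Y) = (-3)^2*Var(X) + 2^2*Var(Y)
= 9*2 + 4*2 = 26

26


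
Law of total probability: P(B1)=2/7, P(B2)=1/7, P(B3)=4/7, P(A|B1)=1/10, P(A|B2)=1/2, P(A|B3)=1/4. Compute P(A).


P(A) = P(A|B1)P(B1) + P(A|B2)P(B2) + P(A|B3)P(B3)
= 1/10*2/7 + 1/2*1/7 + 1/4*4/7
= 1/35 + 1/14 + 1/7 = 17/70

17/70


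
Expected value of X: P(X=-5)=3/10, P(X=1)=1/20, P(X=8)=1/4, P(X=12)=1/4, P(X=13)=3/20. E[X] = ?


E[X] = sum(x * P(x))
= -5*3/10 + 1*1/20 + 8*1/4 + 12*1/4 + 13*3/20
= 11/2

11/2


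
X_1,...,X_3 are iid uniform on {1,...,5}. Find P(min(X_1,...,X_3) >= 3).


P(min >= 3) = P(all X_i >= 3) = (P(X_1 >= 3))^3
= (3/5)^3 = 27/125

27/125


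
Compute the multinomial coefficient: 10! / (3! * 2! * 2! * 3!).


10! = 3628800
Denominator: 3!=6 * 2!=2 * 2!=2 * 3!=6
Coefficient = 3628800 / 144 = 25200

25200


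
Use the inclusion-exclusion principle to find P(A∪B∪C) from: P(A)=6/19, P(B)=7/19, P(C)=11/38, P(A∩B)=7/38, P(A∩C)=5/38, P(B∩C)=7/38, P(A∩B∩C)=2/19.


P(A∪B∪C) = P(A)+P(B)+P(C) - P(AB)-P(AC)-P(BC) + P(ABC)
= 6/19+7/19+11/38 - 7/38-5/38-7/38 + 2/19
= 11/19

11/19


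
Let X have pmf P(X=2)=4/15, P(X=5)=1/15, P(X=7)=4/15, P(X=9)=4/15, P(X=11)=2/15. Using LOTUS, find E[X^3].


E[X^3] = sum(g(x)*P(x))
= 8*4/15 + 125*1/15 + 343*4/15 + 729*4/15 + 1331*2/15
= 2369/5

2369/5


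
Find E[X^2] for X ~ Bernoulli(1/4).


For Bernoulli: X in {0,1}
E[X^2] = 0^2*(1-1/4) + 1^2*1/4 = 1/4

1/4


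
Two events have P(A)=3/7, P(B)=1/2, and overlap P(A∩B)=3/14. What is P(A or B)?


P(A∪B) = P(A) + P(B) - P(A∩B)
= 3/7 + 1/2 - 3/14 = 5/7

5/7


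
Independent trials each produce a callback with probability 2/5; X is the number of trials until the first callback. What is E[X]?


For geometric (trials until first success), E[X] = 1/p = 1/(2/5) = 5/2

5/2


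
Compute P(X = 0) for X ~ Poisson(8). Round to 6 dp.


P(X=0) = e^(-8) * 8^0 / 0!
≈ 0.0003354626279 * 1 / 1
≈ 0.000335

0.000335


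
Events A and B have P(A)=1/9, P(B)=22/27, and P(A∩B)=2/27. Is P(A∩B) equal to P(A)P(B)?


P(A)*P(B) = 1/9*22/27 = 22/243
P(A∩B) = 2/27 != 22/243, so not independent

No, A and B are not independent


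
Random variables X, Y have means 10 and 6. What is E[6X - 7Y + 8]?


E[6X - 7Y + 8] = 6*E[X] - 7*E[Y] + 8
= (6)*(10) + (-7)*(6) + (8)
= 60 - 42 + 8 = 26

26


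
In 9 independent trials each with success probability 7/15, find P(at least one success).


P(at least one) = 1 - P(none)
P(none) = (1 - 7/15)^9 = (8/15)^9 = 134217728/38443359375
P(at least one) = 1 - 134217728/38443359375 = 38309141647/38443359375

38309141647/38443359375


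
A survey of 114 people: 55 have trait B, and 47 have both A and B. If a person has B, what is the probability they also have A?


P(A|B) = P(A∩B)/P(B) = (47/114)/(55/114) = 47/55

47/55


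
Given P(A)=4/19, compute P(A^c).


P(A') = 1 - P(A) = 1 - 4/19 = 15/19

15/19


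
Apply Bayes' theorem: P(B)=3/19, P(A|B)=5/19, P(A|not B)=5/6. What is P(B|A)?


P(A) = P(A|B)P(B) + P(A|B')P(B') = 5/19*3/19 + 5/6*16/19 = 805/1083
P(B|A) = P(A|B)P(B)/P(A) = (15/361)/(805/1083) = 9/161

9/161


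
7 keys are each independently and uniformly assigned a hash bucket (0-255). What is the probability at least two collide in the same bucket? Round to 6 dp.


P(all different) = prod((256-i)/256 for i=0..6) = 0.920596
P(at least one match) = 1 - 0.920596 = 0.079404

0.079404


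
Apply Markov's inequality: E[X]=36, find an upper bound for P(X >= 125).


Markov: P(X >= a) <= E[X]/a
P(X >= 125) <= 36/125

36/125


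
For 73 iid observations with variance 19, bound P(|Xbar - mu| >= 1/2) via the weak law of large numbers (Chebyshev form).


Var(Xbar) = Var(X)/n = 19/73
Chebyshev: P(|Xbar-mu| >= 1/2) <= Var(Xbar)/(1/2)^2 = (19/73)/(1/4) = 76/73
Bound exceeds 1, so trivial bound: 1

1


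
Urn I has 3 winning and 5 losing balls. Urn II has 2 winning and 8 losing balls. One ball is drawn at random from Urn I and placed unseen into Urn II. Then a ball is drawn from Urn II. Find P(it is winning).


P(transfer winning) = 3/8; P(transfer losing) = 5/8
If winning transferred: Urn II has 3 winning of 11, so P(winning|winning moved) = 3/11
If losing transferred: Urn II has 2 winning of 11, so P(winning|losing moved) = 2/11
By total probability: P(winning) = 3/8*3/11 + 5/8*2/11 = 19/88

19/88


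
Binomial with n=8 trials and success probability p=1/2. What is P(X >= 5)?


P(X>=5) = P(X=5) + P(X=6) + P(X=7) + P(X=8)
= 7/32 + 7/64 + 1/32 + 1/256
= 93/256

93/256


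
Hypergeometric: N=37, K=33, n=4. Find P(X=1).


P(X=1) = C(33,1)*C(4,3) / C(37,4)
= 33*4 / 66045
= 132/66045 = 44/22015

44/22015


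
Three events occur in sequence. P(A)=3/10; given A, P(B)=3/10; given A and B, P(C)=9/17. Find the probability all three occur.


P(A∩B∩C) = P(A) * P(B|A) * P(C|A∩B)
= 3/10 * 3/10 * 9/17
= 9/100 * 9/17 = 81/1700

81/1700


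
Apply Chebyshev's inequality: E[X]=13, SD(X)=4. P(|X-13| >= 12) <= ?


k = 12/4 = 3
Chebyshev: P(|X-mu| >= k*sigma) <= 1/k^2 = 1/3^2 = 1/9

1/9


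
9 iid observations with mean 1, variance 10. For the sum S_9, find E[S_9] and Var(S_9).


E[S_n] = n*mu = 9*1 = 9
Var(S_n) = n*sigma^2 = 9*10 = 90

E[S_9]=9, Var(S_9)=90


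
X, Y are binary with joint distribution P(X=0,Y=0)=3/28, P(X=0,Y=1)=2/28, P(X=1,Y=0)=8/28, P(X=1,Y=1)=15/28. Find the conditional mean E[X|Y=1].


P(Y=1) = 17/28
E[X|Y=1] = (0*2 + 1*15)/17 = 15/17

15/17


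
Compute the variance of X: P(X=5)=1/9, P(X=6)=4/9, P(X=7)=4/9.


E[X] = 19/3, E[X^2] = 365/9
Var(X) = E[X^2] - (E[X])^2 = 365/9 - (19/3)^2 = 4/9

4/9


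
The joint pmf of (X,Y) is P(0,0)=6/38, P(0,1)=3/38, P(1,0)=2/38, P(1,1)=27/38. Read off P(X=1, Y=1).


Read from table: P(X=1, Y=1) = 27/38

27/38


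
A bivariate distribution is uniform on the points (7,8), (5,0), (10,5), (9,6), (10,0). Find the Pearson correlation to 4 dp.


Cov(X,Y) = 0.8400, Var(X) = 3.7600, Var(Y) = 10.5600
rho = Cov/(sqrt(VarX)*sqrt(VarY)) = 0.1333

0.1333


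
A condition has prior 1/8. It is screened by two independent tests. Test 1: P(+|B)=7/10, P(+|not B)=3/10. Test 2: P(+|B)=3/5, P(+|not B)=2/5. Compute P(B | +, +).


After test 1: P(+) = 7/10*1/8 + 3/10*7/8 = 7/20
P(B|+) = (7/80)/(7/20) = 1/4
After test 2 (use post1 as new prior): P(+) = 3/5*1/4 + 2/5*3/4 = 9/20
P(B|+,+) = (3/20)/(9/20) = 1/3

1/3


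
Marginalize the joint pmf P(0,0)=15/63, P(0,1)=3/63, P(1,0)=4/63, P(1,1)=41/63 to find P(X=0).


P(X=0) = P(0,0)+P(0,1) = 15/63 + 3/63 = 18/63 = 2/7

2/7


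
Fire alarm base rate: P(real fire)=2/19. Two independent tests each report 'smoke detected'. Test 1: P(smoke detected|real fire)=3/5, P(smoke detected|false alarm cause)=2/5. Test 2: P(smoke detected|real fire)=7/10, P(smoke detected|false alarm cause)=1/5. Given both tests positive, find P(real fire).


After test 1: P(+) = 3/5*2/19 + 2/5*17/19 = 8/19
P(B|+) = (6/95)/(8/19) = 3/20
After test 2 (use post1 as new prior): P(+) = 7/10*3/20 + 1/5*17/20 = 11/40
P(B|+,+) = (21/200)/(11/40) = 21/55

21/55


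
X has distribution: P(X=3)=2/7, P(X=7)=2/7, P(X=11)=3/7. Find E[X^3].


E[X^3] = sum(g(x)*P(x))
= 27*2/7 + 343*2/7 + 1331*3/7
= 4733/7

4733/7


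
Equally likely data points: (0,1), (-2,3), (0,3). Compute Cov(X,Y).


E[X]=-2/3, E[Y]=7/3, E[XY]=-2
Cov(X,Y) = E[XY] - E[X]E[Y] = -2 + 2/3*7/3 = -4/9

-4/9


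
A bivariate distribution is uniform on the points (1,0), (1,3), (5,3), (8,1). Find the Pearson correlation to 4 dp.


Cov(X,Y) = -0.0625, Var(X) = 8.6875, Var(Y) = 1.6875
rho = Cov/(sqrt(VarX)*sqrt(VarY)) = -0.0163

-0.0163


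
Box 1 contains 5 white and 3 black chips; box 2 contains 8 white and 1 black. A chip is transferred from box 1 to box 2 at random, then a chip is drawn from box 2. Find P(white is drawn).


P(transfer white) = 5/8; P(transfer black) = 3/8
If white transferred: Urn II has 9 white of 10, so P(white|white moved) = 9/10
If black transferred: Urn II has 8 white of 10, so P(white|black moved) = 4/5
By total probability: P(white) = 5/8*9/10 + 3/8*4/5 = 69/80

69/80


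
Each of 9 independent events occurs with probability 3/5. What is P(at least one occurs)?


P(at least one) = 1 - P(none)
P(none) = (1 - 3/5)^9 = (2/5)^9 = 512/1953125
P(at least one) = 1 - 512/1953125 = 1952613/1953125

1952613/1953125


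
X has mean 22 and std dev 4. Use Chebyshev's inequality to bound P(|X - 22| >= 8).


k = 8/4 = 2
Chebyshev: P(|X-mu| >= k*sigma) <= 1/k^2 = 1/2^2 = 1/4

1/4


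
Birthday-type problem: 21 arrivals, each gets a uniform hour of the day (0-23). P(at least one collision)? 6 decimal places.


P(all different) = prod((24-i)/24 for i=0..20) = 0.000001
P(at least one match) = 1 - 0.000001 = 0.999999

0.999999


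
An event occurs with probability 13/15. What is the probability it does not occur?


P(A') = 1 - P(A) = 1 - 13/15 = 2/15

2/15


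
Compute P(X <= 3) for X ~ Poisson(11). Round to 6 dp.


P(X<=3) = e^(-11)*11^0/0! + e^(-11)*11^1/1! + e^(-11)*11^2/2! + e^(-11)*11^3/3!
≈ 0.0000167017 + 0.0001837187 + 0.0010104529 + 0.0037049940
= 0.0049158673
≈ 0.004916

0.004916


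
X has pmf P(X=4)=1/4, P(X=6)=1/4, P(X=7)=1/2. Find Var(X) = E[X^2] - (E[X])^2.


E[X] = 6, E[X^2] = 75/2
Var(X) = E[X^2] - (E[X])^2 = 75/2 - (6)^2 = 3/2

3/2


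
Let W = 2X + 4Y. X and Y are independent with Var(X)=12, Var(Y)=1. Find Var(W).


Independence => Cov(X,Y)=0
Var(2X + 4Y) = 2^2*Var(X) + 4^2*Var(Y)
= 4*12 + 16*1 = 64

64


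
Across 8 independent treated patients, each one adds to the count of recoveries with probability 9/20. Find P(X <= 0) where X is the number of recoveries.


P(X<=0) = P(X=0)
= 214358881/25600000000
= 214358881/25600000000

214358881/25600000000


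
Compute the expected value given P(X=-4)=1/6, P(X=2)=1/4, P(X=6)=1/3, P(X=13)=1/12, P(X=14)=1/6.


E[X] = sum(x * P(x))
= -4*1/6 + 2*1/4 + 6*1/3 + 13*1/12 + 14*1/6
= 21/4

21/4


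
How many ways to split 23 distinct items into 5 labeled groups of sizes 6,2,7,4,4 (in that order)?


23! = 25852016738884976640000
Denominator: 6!=720 * 2!=2 * 7!=5040 * 4!=24 * 4!=24
Coefficient = 25852016738884976640000 / 4180377600 = 6184134356400

6184134356400


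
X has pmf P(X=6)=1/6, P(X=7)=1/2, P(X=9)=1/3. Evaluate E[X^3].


E[X^3] = sum(x^3 * P(x))
= 216*1/6 + 343*1/2 + 729*1/3
= 901/2

901/2


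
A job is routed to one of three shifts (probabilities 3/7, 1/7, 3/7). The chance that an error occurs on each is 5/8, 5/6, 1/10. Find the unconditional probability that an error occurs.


P(A) = P(A|B1)P(B1) + P(A|B2)P(B2) + P(A|B3)P(B3)
= 5/8*3/7 + 5/6*1/7 + 1/10*3/7
= 15/56 + 5/42 + 3/70 = 361/840

361/840


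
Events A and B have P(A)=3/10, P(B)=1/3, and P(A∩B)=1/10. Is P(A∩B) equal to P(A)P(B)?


P(A)*P(B) = 3/10*1/3 = 1/10
P(A∩B) = 1/10, which equals P(A)P(B), so independent

Yes, A and B are independent


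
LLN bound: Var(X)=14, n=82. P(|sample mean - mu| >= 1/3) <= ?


Var(Xbar) = Var(X)/n = 14/82
Chebyshev: P(|Xbar-mu| >= 1/3) <= Var(Xbar)/(1/3)^2 = (7/41)/(1/9) = 63/41
Bound exceeds 1, so trivial bound: 1

1


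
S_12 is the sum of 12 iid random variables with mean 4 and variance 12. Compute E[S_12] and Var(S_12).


E[S_n] = n*mu = 12*4 = 48
Var(S_n) = n*sigma^2 = 12*12 = 144

E[S_12]=48, Var(S_12)=144


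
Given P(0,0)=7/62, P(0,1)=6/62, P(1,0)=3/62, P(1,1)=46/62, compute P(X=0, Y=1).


Read from table: P(X=0, Y=1) = 6/62 = 3/31

3/31


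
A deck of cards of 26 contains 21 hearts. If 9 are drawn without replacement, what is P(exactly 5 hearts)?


P(X=5) = C(21,5)*C(5,4) / C(26,9)
= 20349*5 / 3124550
= 101745/3124550 = 1071/32890

1071/32890


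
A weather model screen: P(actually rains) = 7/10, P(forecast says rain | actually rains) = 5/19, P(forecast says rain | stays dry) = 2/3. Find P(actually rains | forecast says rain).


P(A) = P(A|B)P(B) + P(A|B')P(B') = 5/19*7/10 + 2/3*3/10 = 73/190
P(B|A) = P(A|B)P(B)/P(A) = (7/38)/(73/190) = 35/73

35/73


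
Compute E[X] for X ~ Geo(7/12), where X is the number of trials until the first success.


For geometric (trials until first success), E[X] = 1/p = 1/(7/12) = 12/7

12/7


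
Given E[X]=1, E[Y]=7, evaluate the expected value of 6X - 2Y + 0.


E[6X - 2Y + 0] = 6*E[X] - 2*E[Y] + 0
= (6)*(1) + (-2)*(7) + (0)
= 6 - 14 + 0 = -8

-8


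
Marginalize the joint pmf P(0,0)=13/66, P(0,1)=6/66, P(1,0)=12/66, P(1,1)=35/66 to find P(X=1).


P(X=1) = P(1,0)+P(1,1) = 12/66 + 35/66 = 47/66

47/66


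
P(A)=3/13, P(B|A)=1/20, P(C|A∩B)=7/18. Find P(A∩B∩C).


P(A∩B∩C) = P(A) * P(B|A) * P(C|A∩B)
= 3/13 * 1/20 * 7/18
= 3/260 * 7/18 = 7/1560

7/1560


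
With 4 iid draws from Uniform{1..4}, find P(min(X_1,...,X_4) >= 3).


P(min >= 3) = P(all X_i >= 3) = (P(X_1 >= 3))^4
= (2/4)^4 = (1/2)^4 = 1/16

1/16


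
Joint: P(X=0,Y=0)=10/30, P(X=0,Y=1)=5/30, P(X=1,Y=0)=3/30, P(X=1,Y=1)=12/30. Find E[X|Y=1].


P(Y=1) = 17/30
E[X|Y=1] = (0*5 + 1*12)/17 = 12/17

12/17


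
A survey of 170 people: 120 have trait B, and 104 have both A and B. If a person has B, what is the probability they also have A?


P(A|B) = P(A∩B)/P(B) = (104/170)/(120/170) = 104/120 = 13/15

13/15


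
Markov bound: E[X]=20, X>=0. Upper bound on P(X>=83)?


Markov: P(X >= a) <= E[X]/a
P(X >= 83) <= 20/83

20/83


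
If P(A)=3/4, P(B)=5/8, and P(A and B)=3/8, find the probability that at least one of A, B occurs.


P(A∪B) = P(A) + P(B) - P(A∩B)
= 3/4 + 5/8 - 3/8 = 1

1


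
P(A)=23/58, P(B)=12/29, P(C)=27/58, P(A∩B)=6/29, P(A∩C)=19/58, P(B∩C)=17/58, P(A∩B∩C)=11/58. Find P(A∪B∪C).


P(A∪B∪C) = P(A)+P(B)+P(C) - P(AB)-P(AC)-P(BC) + P(ABC)
= 23/58+12/29+27/58 - 6/29-19/58-17/58 + 11/58
= 37/58

37/58


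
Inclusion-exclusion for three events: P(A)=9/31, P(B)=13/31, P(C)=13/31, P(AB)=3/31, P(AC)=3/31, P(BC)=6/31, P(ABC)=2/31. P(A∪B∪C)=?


P(A∪B∪C) = P(A)+P(B)+P(C) - P(AB)-P(AC)-P(BC) + P(ABC)
= 9/31+13/31+13/31 - 3/31-3/31-6/31 + 2/31
= 25/31

25/31


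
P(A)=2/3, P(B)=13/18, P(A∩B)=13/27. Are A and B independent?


P(A)*P(B) = 2/3*13/18 = 13/27
P(A∩B) = 13/27, which equals P(A)P(B), so independent

Yes, A and B are independent


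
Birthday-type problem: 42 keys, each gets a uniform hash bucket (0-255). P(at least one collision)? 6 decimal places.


P(all different) = prod((256-i)/256 for i=0..41) = 0.028400
P(at least one match) = 1 - 0.028400 = 0.971600

0.971600


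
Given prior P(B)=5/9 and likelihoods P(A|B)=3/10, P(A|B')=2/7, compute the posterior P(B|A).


P(A) = P(A|B)P(B) + P(A|B')P(B') = 3/10*5/9 + 2/7*4/9 = 37/126
P(B|A) = P(A|B)P(B)/P(A) = (1/6)/(37/126) = 21/37

21/37


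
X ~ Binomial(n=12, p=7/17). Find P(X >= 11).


P(X>=11) = P(X=11) + P(X=12)
= 237279209160/582622237229761 + 13841287201/582622237229761
= 251120496361/582622237229761

251120496361/582622237229761


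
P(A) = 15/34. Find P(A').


P(A') = 1 - P(A) = 1 - 15/34 = 19/34

19/34


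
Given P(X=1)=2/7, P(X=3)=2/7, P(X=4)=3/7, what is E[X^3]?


E[X^3] = sum(g(x)*P(x))
= 1*2/7 + 27*2/7 + 64*3/7
= 248/7

248/7


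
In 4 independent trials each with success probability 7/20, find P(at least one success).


P(at least one) = 1 - P(none)
P(none) = (1 - 7/20)^4 = (13/20)^4 = 28561/160000
P(at least one) = 1 - 28561/160000 = 131439/160000

131439/160000


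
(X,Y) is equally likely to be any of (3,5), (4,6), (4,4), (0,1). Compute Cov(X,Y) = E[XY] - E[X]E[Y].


E[X]=11/4, E[Y]=4, E[XY]=55/4
Cov(X,Y) = E[XY] - E[X]E[Y] = 55/4 - 11/4*4 = 11/4

11/4


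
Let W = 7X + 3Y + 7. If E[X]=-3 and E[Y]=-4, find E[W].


E[7X + 3Y + 7] = 7*E[X] + 3*E[Y] + 7
= (7)*(-3) + (3)*(-4) + (7)
= -21 - 12 + 7 = -26

-26


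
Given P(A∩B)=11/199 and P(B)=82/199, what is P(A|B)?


P(A|B) = P(A∩B)/P(B) = (11/199)/(82/199) = 11/82

11/82


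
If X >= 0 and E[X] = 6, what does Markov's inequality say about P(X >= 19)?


Markov: P(X >= a) <= E[X]/a
P(X >= 19) <= 6/19

6/19


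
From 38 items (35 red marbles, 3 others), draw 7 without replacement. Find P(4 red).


P(X=4) = C(35,4)*C(3,3) / C(38,7)
= 52360*1 / 12620256
= 52360/12620256 = 35/8436

35/8436


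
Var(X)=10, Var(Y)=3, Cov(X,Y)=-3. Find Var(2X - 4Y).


Var(2X - 4Y) = 2^2*Var(X) + (-4)^2*Var(Y) + 2*2*(-4)*Cov(X,Y)
= 4*10 + 16*3 - 16*(-3)
= 40 + 48 + 48 = 136

136


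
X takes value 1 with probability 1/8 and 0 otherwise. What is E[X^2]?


For Bernoulli: X in {0,1}
E[X^2] = 0^2*(1-1/8) + 1^2*1/8 = 1/8

1/8


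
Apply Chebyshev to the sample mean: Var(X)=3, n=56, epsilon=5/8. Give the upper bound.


Var(Xbar) = Var(X)/n = 3/56
Chebyshev: P(|Xbar-mu| >= 5/8) <= Var(Xbar)/(5/8)^2 = (3/56)/(25/64) = 24/175

24/175


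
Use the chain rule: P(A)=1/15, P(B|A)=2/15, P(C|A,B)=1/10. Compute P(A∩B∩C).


P(A∩B∩C) = P(A) * P(B|A) * P(C|A∩B)
= 1/15 * 2/15 * 1/10
= 2/225 * 1/10 = 1/1125

1/1125


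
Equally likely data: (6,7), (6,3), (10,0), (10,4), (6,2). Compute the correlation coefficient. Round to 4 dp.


Cov(X,Y) = -1.9200, Var(X) = 3.8400, Var(Y) = 5.3600
rho = Cov/(sqrt(VarX)*sqrt(VarY)) = -0.4232

-0.4232


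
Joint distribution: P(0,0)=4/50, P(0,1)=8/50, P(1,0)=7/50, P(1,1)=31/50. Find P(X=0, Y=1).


Read from table: P(X=0, Y=1) = 8/50 = 4/25

4/25


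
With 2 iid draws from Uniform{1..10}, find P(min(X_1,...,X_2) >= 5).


P(min >= 5) = P(all X_i >= 5) = (P(X_1 >= 5))^2
= (6/10)^2 = (3/5)^2 = 9/25

9/25


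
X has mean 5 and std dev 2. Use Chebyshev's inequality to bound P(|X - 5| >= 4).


k = 4/2 = 2
Chebyshev: P(|X-mu| >= k*sigma) <= 1/k^2 = 1/2^2 = 1/4

1/4


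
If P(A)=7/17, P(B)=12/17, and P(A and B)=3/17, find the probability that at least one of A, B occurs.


P(A∪B) = P(A) + P(B) - P(A∩B)
= 7/17 + 12/17 - 3/17 = 16/17

16/17


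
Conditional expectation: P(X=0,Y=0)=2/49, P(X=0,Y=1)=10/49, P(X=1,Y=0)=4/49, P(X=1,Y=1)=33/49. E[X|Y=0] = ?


P(Y=0) = 6/49
E[X|Y=0] = (0*2 + 1*4)/6 = 4/6 = 2/3

2/3


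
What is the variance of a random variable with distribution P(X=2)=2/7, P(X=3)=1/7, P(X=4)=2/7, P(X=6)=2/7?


E[X] = 27/7, E[X^2] = 121/7
Var(X) = E[X^2] - (E[X])^2 = 121/7 - (27/7)^2 = 118/49

118/49


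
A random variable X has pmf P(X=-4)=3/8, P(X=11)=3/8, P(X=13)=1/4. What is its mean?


E[X] = sum(x * P(x))
= -4*3/8 + 11*3/8 + 13*1/4
= 47/8

47/8


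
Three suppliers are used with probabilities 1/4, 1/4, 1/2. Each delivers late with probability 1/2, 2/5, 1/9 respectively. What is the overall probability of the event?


P(A) = P(A|B1)P(B1) + P(A|B2)P(B2) + P(A|B3)P(B3)
= 1/2*1/4 + 2/5*1/4 + 1/9*1/2
= 1/8 + 1/10 + 1/18 = 101/360

101/360


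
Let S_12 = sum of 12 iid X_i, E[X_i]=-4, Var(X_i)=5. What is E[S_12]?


E[S_n] = n*E[X_1] = 12*-4 = -48

-48


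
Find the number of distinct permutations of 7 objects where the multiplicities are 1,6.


7! = 5040
Denominator: 1!=1 * 6!=720
Coefficient = 5040 / 720 = 7

7


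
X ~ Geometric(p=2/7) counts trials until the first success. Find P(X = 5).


P(X=5) = (1-p)^4 * p = (5/7)^4 * 2/7
= 625/2401 * 2/7 = 1250/16807

1250/16807


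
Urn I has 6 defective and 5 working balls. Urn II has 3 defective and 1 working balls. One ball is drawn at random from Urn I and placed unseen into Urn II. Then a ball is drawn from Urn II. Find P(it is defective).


P(transfer defective) = 6/11; P(transfer working) = 5/11
If defective transferred: Urn II has 4 defective of 5, so P(defective|defective moved) = 4/5
If working transferred: Urn II has 3 defective of 5, so P(defective|working moved) = 3/5
By total probability: P(defective) = 6/11*4/5 + 5/11*3/5 = 39/55

39/55


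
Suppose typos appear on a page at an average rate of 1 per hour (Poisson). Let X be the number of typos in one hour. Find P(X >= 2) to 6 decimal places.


P(X>=2) = 1 - P(X<=1) = 1 - (e^(-1)*1^0/0! + e^(-1)*1^1/1!)
≈ 1 - (0.3678794412 + 0.3678794412)
= 1 - 0.7357588824 = 0.2642411176
≈ 0.264241

0.264241


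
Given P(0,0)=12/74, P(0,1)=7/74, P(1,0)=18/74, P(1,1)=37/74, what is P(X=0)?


P(X=0) = P(0,0)+P(0,1) = 12/74 + 7/74 = 19/74

19/74


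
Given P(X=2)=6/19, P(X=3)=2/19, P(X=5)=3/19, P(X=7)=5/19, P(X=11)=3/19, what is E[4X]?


E[4X] = sum(g(x)*P(x))
= 8*6/19 + 12*2/19 + 20*3/19 + 28*5/19 + 44*3/19
= 404/19

404/19


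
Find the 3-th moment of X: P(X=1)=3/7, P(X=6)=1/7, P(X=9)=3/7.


E[X^3] = sum(x^3 * P(x))
= 1*3/7 + 216*1/7 + 729*3/7
= 2406/7

2406/7


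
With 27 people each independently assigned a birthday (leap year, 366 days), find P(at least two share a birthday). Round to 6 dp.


P(all different) = prod((366-i)/366 for i=0..26) = 0.374173
P(at least one match) = 1 - 0.374173 = 0.625827

0.625827


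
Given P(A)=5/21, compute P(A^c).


P(A') = 1 - P(A) = 1 - 5/21 = 16/21

16/21


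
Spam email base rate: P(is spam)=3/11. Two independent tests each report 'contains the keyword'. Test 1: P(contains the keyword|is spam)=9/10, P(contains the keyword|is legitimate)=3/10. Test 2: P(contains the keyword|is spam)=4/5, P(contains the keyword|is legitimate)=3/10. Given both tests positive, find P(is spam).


After test 1: P(+) = 9/10*3/11 + 3/10*8/11 = 51/110
P(B|+) = (27/110)/(51/110) = 9/17
After test 2 (use post1 as new prior): P(+) = 4/5*9/17 + 3/10*8/17 = 48/85
P(B|+,+) = (36/85)/(48/85) = 3/4

3/4


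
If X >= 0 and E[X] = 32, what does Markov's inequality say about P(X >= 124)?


Markov: P(X >= a) <= E[X]/a
P(X >= 124) <= 32/124 = 8/31

8/31


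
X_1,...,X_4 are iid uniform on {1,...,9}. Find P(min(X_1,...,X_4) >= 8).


P(min >= 8) = P(all X_i >= 8) = (P(X_1 >= 8))^4
= (2/9)^4 = 16/6561

16/6561


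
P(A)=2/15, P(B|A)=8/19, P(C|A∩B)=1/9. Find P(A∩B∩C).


P(A∩B∩C) = P(A) * P(B|A) * P(C|A∩B)
= 2/15 * 8/19 * 1/9
= 16/285 * 1/9 = 16/2565

16/2565


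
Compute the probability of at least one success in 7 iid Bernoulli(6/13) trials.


P(at least one) = 1 - P(none)
P(none) = (1 - 6/13)^7 = (7/13)^7 = 823543/62748517
P(at least one) = 1 - 823543/62748517 = 61924974/62748517

61924974/62748517


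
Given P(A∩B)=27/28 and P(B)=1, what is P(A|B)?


P(A|B) = P(A∩B)/P(B) = (27/28)/(28/28) = 27/28

27/28


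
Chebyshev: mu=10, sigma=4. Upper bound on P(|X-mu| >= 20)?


k = 20/4 = 5
Chebyshev: P(|X-mu| >= k*sigma) <= 1/k^2 = 1/5^2 = 1/25

1/25


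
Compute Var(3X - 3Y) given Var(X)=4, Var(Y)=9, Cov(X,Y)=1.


Var(3X - 3Y) = 3^2*Var(X) + (-3)^2*Var(Y) + 2*3*(-3)*Cov(X,Y)
= 9*4 + 9*9 - 18*1
= 36 + 81 - 18 = 99

99


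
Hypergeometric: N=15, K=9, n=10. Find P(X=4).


P(X=4) = C(9,4)*C(6,6) / C(15,10)
= 126*1 / 3003
= 126/3003 = 6/143

6/143


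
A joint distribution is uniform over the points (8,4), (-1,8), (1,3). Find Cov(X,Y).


E[X]=8/3, E[Y]=5, E[XY]=9
Cov(X,Y) = E[XY] - E[X]E[Y] = 9 - 8/3*5 = -13/3

-13/3


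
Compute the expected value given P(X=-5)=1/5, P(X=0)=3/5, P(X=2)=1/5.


E[X] = sum(x * P(x))
= -5*1/5 + 0*3/5 + 2*1/5
= -3/5

-3/5


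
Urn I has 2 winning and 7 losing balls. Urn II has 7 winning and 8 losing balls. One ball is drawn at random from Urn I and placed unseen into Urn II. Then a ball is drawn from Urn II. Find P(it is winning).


P(transfer winning) = 2/9; P(transfer losing) = 7/9
If winning transferred: Urn II has 8 winning of 16, so P(winning|winning moved) = 1/2
If losing transferred: Urn II has 7 winning of 16, so P(winning|losing moved) = 7/16
By total probability: P(winning) = 2/9*1/2 + 7/9*7/16 = 65/144

65/144


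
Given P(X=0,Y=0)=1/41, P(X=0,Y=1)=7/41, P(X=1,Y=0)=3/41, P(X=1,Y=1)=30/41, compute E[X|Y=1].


P(Y=1) = 37/41
E[X|Y=1] = (0*7 + 1*30)/37 = 30/37

30/37


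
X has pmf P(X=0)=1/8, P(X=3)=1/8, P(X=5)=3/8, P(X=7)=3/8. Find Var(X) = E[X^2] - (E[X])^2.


E[X] = 39/8, E[X^2] = 231/8
Var(X) = E[X^2] - (E[X])^2 = 231/8 - (39/8)^2 = 327/64

327/64


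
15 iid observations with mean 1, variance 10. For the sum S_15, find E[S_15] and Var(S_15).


E[S_n] = n*mu = 15*1 = 15
Var(S_n) = n*sigma^2 = 15*10 = 150

E[S_15]=15, Var(S_15)=150


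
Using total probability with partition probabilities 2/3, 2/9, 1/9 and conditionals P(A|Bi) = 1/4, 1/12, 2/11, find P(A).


P(A) = P(A|B1)P(B1) + P(A|B2)P(B2) + P(A|B3)P(B3)
= 1/4*2/3 + 1/12*2/9 + 2/11*1/9
= 1/6 + 1/54 + 2/99 = 61/297

61/297


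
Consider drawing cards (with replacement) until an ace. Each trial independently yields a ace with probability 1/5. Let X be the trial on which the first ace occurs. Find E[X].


For geometric (trials until first success), E[X] = 1/p = 1/(1/5) = 5

5


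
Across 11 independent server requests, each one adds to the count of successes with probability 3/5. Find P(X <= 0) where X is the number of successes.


P(X<=0) = P(X=0)
= 2048/48828125
= 2048/48828125

2048/48828125


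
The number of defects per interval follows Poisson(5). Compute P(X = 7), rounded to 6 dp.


P(X=7) = e^(-5) * 5^7 / 7!
≈ 0.006737946999 * 78125 / 5040
≈ 0.104445

0.104445


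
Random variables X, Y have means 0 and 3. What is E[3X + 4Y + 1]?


E[3X + 4Y + 1] = 3*E[X] + 4*E[Y] + 1
= (3)*(0) + (4)*(3) + (1)
= 0 + 12 + 1 = 13

13


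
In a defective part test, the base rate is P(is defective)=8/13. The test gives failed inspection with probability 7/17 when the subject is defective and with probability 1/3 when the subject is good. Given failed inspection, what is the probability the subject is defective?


P(A) = P(A|B)P(B) + P(A|B')P(B') = 7/17*8/13 + 1/3*5/13 = 253/663
P(B|A) = P(A|B)P(B)/P(A) = (56/221)/(253/663) = 168/253

168/253


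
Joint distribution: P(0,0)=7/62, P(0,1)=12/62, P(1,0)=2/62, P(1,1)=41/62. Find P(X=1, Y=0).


Read from table: P(X=1, Y=0) = 2/62 = 1/31

1/31


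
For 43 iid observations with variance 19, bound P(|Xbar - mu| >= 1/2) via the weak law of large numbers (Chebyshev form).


Var(Xbar) = Var(X)/n = 19/43
Chebyshev: P(|Xbar-mu| >= 1/2) <= Var(Xbar)/(1/2)^2 = (19/43)/(1/4) = 76/43
Bound exceeds 1, so trivial bound: 1

1


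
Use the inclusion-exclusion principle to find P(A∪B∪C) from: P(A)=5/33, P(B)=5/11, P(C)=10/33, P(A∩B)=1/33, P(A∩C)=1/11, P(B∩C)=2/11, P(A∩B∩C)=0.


P(A∪B∪C) = P(A)+P(B)+P(C) - P(AB)-P(AC)-P(BC) + P(ABC)
= 5/33+5/11+10/33 - 1/33-1/11-2/11 + 0
= 20/33

20/33


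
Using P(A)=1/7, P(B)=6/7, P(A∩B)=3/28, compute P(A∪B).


P(A∪B) = P(A) + P(B) - P(A∩B)
= 1/7 + 6/7 - 3/28 = 25/28

25/28


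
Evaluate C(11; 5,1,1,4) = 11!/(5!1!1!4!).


11! = 39916800
Denominator: 5!=120 * 1!=1 * 1!=1 * 4!=24
Coefficient = 39916800 / 2880 = 13860

13860


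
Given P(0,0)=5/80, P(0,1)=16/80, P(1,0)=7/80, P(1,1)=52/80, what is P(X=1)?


P(X=1) = P(1,0)+P(1,1) = 7/80 + 52/80 = 59/80

59/80


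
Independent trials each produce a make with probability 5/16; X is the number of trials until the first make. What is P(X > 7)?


P(X > 7) = P(first 7 trials all fail) = (1-p)^7 = (11/16)^7 = 19487171/268435456

19487171/268435456


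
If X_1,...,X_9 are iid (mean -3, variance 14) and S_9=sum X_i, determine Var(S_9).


By independence, Var(S_n) = n*Var(X_1) = 9*14 = 126

126


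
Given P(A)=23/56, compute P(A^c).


P(A') = 1 - P(A) = 1 - 23/56 = 33/56

33/56


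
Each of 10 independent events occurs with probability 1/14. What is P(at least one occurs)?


P(at least one) = 1 - P(none)
P(none) = (1 - 1/14)^10 = (13/14)^10 = 137858491849/289254654976
P(at least one) = 1 - 137858491849/289254654976 = 151396163127/289254654976

151396163127/289254654976


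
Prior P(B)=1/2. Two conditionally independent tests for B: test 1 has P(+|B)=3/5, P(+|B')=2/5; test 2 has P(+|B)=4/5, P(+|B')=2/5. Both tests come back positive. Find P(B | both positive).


After test 1: P(+) = 3/5*1/2 + 2/5*1/2 = 1/2
P(B|+) = (3/10)/(1/2) = 3/5
After test 2 (use post1 as new prior): P(+) = 4/5*3/5 + 2/5*2/5 = 16/25
P(B|+,+) = (12/25)/(16/25) = 3/4

3/4


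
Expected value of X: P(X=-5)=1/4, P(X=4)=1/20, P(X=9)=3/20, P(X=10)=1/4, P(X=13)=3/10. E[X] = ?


E[X] = sum(x * P(x))
= -5*1/4 + 4*1/20 + 9*3/20 + 10*1/4 + 13*3/10
= 67/10

67/10


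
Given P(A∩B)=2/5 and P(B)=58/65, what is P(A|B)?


P(A|B) = P(A∩B)/P(B) = (26/65)/(58/65) = 26/58 = 13/29

13/29


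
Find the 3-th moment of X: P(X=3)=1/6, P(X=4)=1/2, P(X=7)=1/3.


E[X^3] = sum(x^3 * P(x))
= 27*1/6 + 64*1/2 + 343*1/3
= 905/6

905/6


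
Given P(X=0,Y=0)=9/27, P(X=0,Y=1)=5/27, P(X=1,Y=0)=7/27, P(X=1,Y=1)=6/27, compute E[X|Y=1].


P(Y=1) = 11/27
E[X|Y=1] = (0*5 + 1*6)/11 = 6/11

6/11


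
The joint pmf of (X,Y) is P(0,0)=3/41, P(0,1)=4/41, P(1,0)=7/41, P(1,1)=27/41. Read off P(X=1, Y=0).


Read from table: P(X=1, Y=0) = 7/41

7/41


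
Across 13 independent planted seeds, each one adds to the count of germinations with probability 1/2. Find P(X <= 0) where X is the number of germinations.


P(X<=0) = P(X=0)
= 1/8192
= 1/8192

1/8192


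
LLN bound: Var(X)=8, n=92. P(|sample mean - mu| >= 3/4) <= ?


Var(Xbar) = Var(X)/n = 8/92
Chebyshev: P(|Xbar-mu| >= 3/4) <= Var(Xbar)/(3/4)^2 = (2/23)/(9/16) = 32/207

32/207


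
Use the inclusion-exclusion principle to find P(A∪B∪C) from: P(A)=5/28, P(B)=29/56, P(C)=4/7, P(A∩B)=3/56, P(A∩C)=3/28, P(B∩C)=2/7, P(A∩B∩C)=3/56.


P(A∪B∪C) = P(A)+P(B)+P(C) - P(AB)-P(AC)-P(BC) + P(ABC)
= 5/28+29/56+4/7 - 3/56-3/28-2/7 + 3/56
= 7/8

7/8


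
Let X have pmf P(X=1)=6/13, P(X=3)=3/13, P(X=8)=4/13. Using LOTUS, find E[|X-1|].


E[|X-1|] = sum(g(x)*P(x))
= 0*6/13 + 2*3/13 + 7*4/13
= 34/13

34/13


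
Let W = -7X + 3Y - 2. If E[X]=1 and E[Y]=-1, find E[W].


E[-7X + 3Y - 2] = -7*E[X] + 3*E[Y] - 2
= (-7)*(1) + (3)*(-1) + (-2)
= -7 - 3 - 2 = -12

-12


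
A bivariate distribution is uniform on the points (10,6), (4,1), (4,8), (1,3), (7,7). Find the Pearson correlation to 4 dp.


Cov(X,Y) = 3.6000, Var(X) = 9.3600, Var(Y) = 6.8000
rho = Cov/(sqrt(VarX)*sqrt(VarY)) = 0.4512

0.4512


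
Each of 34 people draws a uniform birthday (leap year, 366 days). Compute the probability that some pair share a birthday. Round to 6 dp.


P(all different) = prod((366-i)/366 for i=0..33) = 0.205601
P(at least one match) = 1 - 0.205601 = 0.794399

0.794399


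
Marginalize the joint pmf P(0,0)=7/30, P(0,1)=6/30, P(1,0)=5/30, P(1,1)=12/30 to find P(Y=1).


P(Y=1) = P(0,1)+P(1,1) = 6/30 + 12/30 = 18/30 = 3/5

3/5


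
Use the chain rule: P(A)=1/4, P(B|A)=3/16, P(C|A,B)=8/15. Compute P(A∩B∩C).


P(A∩B∩C) = P(A) * P(B|A) * P(C|A∩B)
= 1/4 * 3/16 * 8/15
= 3/64 * 8/15 = 1/40

1/40


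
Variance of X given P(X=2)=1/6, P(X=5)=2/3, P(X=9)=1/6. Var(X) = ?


E[X] = 31/6, E[X^2] = 185/6
Var(X) = E[X^2] - (E[X])^2 = 185/6 - (31/6)^2 = 149/36

149/36


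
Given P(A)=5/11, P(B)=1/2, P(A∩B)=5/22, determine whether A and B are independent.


P(A)*P(B) = 5/11*1/2 = 5/22
P(A∩B) = 5/22, which equals P(A)P(B), so independent

Yes, A and B are independent


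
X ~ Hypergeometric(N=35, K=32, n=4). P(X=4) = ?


P(X=4) = C(32,4)*C(3,0) / C(35,4)
= 35960*1 / 52360
= 35960/52360 = 899/1309

899/1309


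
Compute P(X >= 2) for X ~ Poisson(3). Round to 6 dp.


P(X>=2) = 1 - P(X<=1) = 1 - (e^(-3)*3^0/0! + e^(-3)*3^1/1!)
≈ 1 - (0.0497870684 + 0.1493612051)
= 1 - 0.1991482735 = 0.8008517265
≈ 0.800852

0.800852


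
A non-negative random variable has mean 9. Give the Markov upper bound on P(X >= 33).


Markov: P(X >= a) <= E[X]/a
P(X >= 33) <= 9/33 = 3/11

3/11


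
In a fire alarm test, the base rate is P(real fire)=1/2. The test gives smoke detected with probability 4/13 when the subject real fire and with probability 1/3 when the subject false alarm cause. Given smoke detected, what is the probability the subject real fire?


P(A) = P(A|B)P(B) + P(A|B')P(B') = 4/13*1/2 + 1/3*1/2 = 25/78
P(B|A) = P(A|B)P(B)/P(A) = (2/13)/(25/78) = 12/25

12/25


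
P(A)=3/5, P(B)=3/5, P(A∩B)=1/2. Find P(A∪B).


P(A∪B) = P(A) + P(B) - P(A∩B)
= 3/5 + 3/5 - 1/2 = 7/10

7/10


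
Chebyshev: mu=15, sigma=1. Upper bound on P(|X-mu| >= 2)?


k = 2/1 = 2
Chebyshev: P(|X-mu| >= k*sigma) <= 1/k^2 = 1/2^2 = 1/4

1/4


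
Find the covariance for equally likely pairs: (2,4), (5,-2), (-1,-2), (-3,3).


E[X]=3/4, E[Y]=3/4, E[XY]=-9/4
Cov(X,Y) = E[XY] - E[X]E[Y] = -9/4 - 3/4*3/4 = -45/16

-45/16
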